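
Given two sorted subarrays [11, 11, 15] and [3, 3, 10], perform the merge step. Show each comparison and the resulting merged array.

Merging process:

Compare 11 vs 3: take 3 from right. Merged: [3]
Compare 11 vs 3: take 3 from right. Merged: [3, 3]
Compare 11 vs 10: take 10 from right. Merged: [3, 3, 10]
Append remaining from left: [11, 11, 15]. Merged: [3, 3, 10, 11, 11, 15]

Final merged array: [3, 3, 10, 11, 11, 15]
Total comparisons: 3

The merged array is [3, 3, 10, 11, 11, 15], requiring 3 comparisons. The merge step runs in O(n) time where n is the total number of elements.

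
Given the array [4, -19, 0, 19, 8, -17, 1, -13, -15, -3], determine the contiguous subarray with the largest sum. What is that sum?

Using Kadane's algorithm on [4, -19, 0, 19, 8, -17, 1, -13, -15, -3]:

Scanning through the array:
Position 1 (value -19): max_ending_here = -15, max_so_far = 4
Position 2 (value 0): max_ending_here = 0, max_so_far = 4
Position 3 (value 19): max_ending_here = 19, max_so_far = 19
Position 4 (value 8): max_ending_here = 27, max_so_far = 27
Position 5 (value -17): max_ending_here = 10, max_so_far = 27
Position 6 (value 1): max_ending_here = 11, max_so_far = 27
Position 7 (value -13): max_ending_here = -2, max_so_far = 27
Position 8 (value -15): max_ending_here = -15, max_so_far = 27
Position 9 (value -3): max_ending_here = -3, max_so_far = 27

Maximum subarray: [0, 19, 8]
Maximum sum: 27

The maximum subarray is [0, 19, 8] with sum 27. This subarray runs from index 2 to index 4.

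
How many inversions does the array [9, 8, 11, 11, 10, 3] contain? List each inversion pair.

Finding inversions in [9, 8, 11, 11, 10, 3]:

(0, 1): arr[0]=9 > arr[1]=8
(0, 5): arr[0]=9 > arr[5]=3
(1, 5): arr[1]=8 > arr[5]=3
(2, 4): arr[2]=11 > arr[4]=10
(2, 5): arr[2]=11 > arr[5]=3
(3, 4): arr[3]=11 > arr[4]=10
(3, 5): arr[3]=11 > arr[5]=3
(4, 5): arr[4]=10 > arr[5]=3

Total inversions: 8

The array has 8 inversion(s): (0,1), (0,5), (1,5), (2,4), (2,5), (3,4), (3,5), (4,5). Each pair (i,j) satisfies i < j and arr[i] > arr[j].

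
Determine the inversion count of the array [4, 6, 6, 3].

Finding inversions in [4, 6, 6, 3]:

(0, 3): arr[0]=4 > arr[3]=3
(1, 3): arr[1]=6 > arr[3]=3
(2, 3): arr[2]=6 > arr[3]=3

Total inversions: 3

The array has 3 inversion(s): (0,3), (1,3), (2,3). Each pair (i,j) satisfies i < j and arr[i] > arr[j].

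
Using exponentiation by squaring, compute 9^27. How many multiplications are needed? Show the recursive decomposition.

Computing 9^27 by squaring (build up from 9^1; each line after the first costs one multiplication):

9^1 = 9
9^2 = (9^1)^2 = 9^2 = 81
9^3 = 9 * 9^2 = 9 * 81 = 729
9^6 = (9^3)^2 = 729^2 = 531441
9^12 = (9^6)^2 = 531441^2 = 282429536481
9^13 = 9 * 9^12 = 9 * 282429536481 = 2541865828329
9^26 = (9^13)^2 = 2541865828329^2 = 6461081889226673298932241
9^27 = 9 * 9^26 = 9 * 6461081889226673298932241 = 58149737003040059690390169

Result: 58149737003040059690390169
Multiplications needed: 7 (7 lines after 9^1)

9^27 = 58149737003040059690390169. Using exponentiation by squaring, this requires 7 multiplications. The key idea: if the exponent is even, square the half-power; if odd, multiply by the base once.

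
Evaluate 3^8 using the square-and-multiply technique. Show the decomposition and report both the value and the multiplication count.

Computing 3^8 by squaring (build up from 3^1; each line after the first costs one multiplication):

3^1 = 3
3^2 = (3^1)^2 = 3^2 = 9
3^4 = (3^2)^2 = 9^2 = 81
3^8 = (3^4)^2 = 81^2 = 6561

Result: 6561
Multiplications needed: 3 (3 lines after 3^1)

3^8 = 6561. Using exponentiation by squaring, this requires 3 multiplications. The key idea: if the exponent is even, square the half-power; if odd, multiply by the base once.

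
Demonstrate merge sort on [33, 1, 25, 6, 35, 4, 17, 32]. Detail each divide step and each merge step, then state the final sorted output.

Merge sort trace:

Split: [33, 1, 25, 6, 35, 4, 17, 32] -> [33, 1, 25, 6] and [35, 4, 17, 32]
  Split: [33, 1, 25, 6] -> [33, 1] and [25, 6]
    Split: [33, 1] -> [33] and [1]
    Merge: [33] + [1] -> [1, 33]
    Split: [25, 6] -> [25] and [6]
    Merge: [25] + [6] -> [6, 25]
  Merge: [1, 33] + [6, 25] -> [1, 6, 25, 33]
  Split: [35, 4, 17, 32] -> [35, 4] and [17, 32]
    Split: [35, 4] -> [35] and [4]
    Merge: [35] + [4] -> [4, 35]
    Split: [17, 32] -> [17] and [32]
    Merge: [17] + [32] -> [17, 32]
  Merge: [4, 35] + [17, 32] -> [4, 17, 32, 35]
Merge: [1, 6, 25, 33] + [4, 17, 32, 35] -> [1, 4, 6, 17, 25, 32, 33, 35]

Final sorted array: [1, 4, 6, 17, 25, 32, 33, 35]

The merge sort proceeds by recursively splitting the array and merging sorted halves.
After all merges, the sorted array is [1, 4, 6, 17, 25, 32, 33, 35].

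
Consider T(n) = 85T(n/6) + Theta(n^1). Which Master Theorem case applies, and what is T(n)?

Master Theorem for T(n) = 85T(n/6) + O(n^1):

a = 85, b = 6, c = 1
log_b(a) = log_6(85) = 2.4795

Case 1: c = 1 < log_6(85) = 2.4795
T(n) = O(n^(log_6 85))

For T(n) = 85T(n/6) + O(n^1): log_6(85) = 2.4795. This is Case 1 of the Master Theorem (c < log_b(a), work dominated by leaves), giving O(n^(log_6 85)).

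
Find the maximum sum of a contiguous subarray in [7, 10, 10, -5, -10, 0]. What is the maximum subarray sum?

Using Kadane's algorithm on [7, 10, 10, -5, -10, 0]:

Scanning through the array:
Position 1 (value 10): max_ending_here = 17, max_so_far = 17
Position 2 (value 10): max_ending_here = 27, max_so_far = 27
Position 3 (value -5): max_ending_here = 22, max_so_far = 27
Position 4 (value -10): max_ending_here = 12, max_so_far = 27
Position 5 (value 0): max_ending_here = 12, max_so_far = 27

Maximum subarray: [7, 10, 10]
Maximum sum: 27

The maximum subarray is [7, 10, 10] with sum 27. This subarray runs from index 0 to index 2.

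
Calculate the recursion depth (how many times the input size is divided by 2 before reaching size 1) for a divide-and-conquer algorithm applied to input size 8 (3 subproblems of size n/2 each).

For divide and conquer with division factor 2:

Problem sizes at each level:
Level 0: 8
Level 1: 4
Level 2: 2
Level 3: 1

The root is level 0 and the size-1 base case is level 3 (the tree spans levels 0 through 3, i.e. 4 levels counting the root), so the depth is the number of divisions: log_2(8) = 3

The recursion tree depth is log_2(8) = 3. At each level, the problem size is divided by 2, so it takes 3 divisions to reduce to a base case of size 1. The algorithm makes 3 recursive calls at each level.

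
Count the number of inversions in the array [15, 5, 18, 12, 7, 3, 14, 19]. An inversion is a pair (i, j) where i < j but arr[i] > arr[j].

Finding inversions in [15, 5, 18, 12, 7, 3, 14, 19]:

(0, 1): arr[0]=15 > arr[1]=5
(0, 3): arr[0]=15 > arr[3]=12
(0, 4): arr[0]=15 > arr[4]=7
(0, 5): arr[0]=15 > arr[5]=3
(0, 6): arr[0]=15 > arr[6]=14
(1, 5): arr[1]=5 > arr[5]=3
(2, 3): arr[2]=18 > arr[3]=12
(2, 4): arr[2]=18 > arr[4]=7
(2, 5): arr[2]=18 > arr[5]=3
(2, 6): arr[2]=18 > arr[6]=14
(3, 4): arr[3]=12 > arr[4]=7
(3, 5): arr[3]=12 > arr[5]=3
(4, 5): arr[4]=7 > arr[5]=3

Total inversions: 13

The array has 13 inversion(s): (0,1), (0,3), (0,4), (0,5), (0,6), (1,5), (2,3), (2,4), (2,5), (2,6), (3,4), (3,5), (4,5). Each pair (i,j) satisfies i < j and arr[i] > arr[j].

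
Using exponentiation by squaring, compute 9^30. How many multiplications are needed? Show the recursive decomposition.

Computing 9^30 by squaring (build up from 9^1; each line after the first costs one multiplication):

9^1 = 9
9^2 = (9^1)^2 = 9^2 = 81
9^3 = 9 * 9^2 = 9 * 81 = 729
9^6 = (9^3)^2 = 729^2 = 531441
9^7 = 9 * 9^6 = 9 * 531441 = 4782969
9^14 = (9^7)^2 = 4782969^2 = 22876792454961
9^15 = 9 * 9^14 = 9 * 22876792454961 = 205891132094649
9^30 = (9^15)^2 = 205891132094649^2 = 42391158275216203514294433201

Result: 42391158275216203514294433201
Multiplications needed: 7 (7 lines after 9^1)

9^30 = 42391158275216203514294433201. Using exponentiation by squaring, this requires 7 multiplications. The key idea: if the exponent is even, square the half-power; if odd, multiply by the base once.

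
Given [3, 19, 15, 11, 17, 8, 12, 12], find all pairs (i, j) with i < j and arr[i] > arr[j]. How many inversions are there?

Finding inversions in [3, 19, 15, 11, 17, 8, 12, 12]:

(1, 2): arr[1]=19 > arr[2]=15
(1, 3): arr[1]=19 > arr[3]=11
(1, 4): arr[1]=19 > arr[4]=17
(1, 5): arr[1]=19 > arr[5]=8
(1, 6): arr[1]=19 > arr[6]=12
(1, 7): arr[1]=19 > arr[7]=12
(2, 3): arr[2]=15 > arr[3]=11
(2, 5): arr[2]=15 > arr[5]=8
(2, 6): arr[2]=15 > arr[6]=12
(2, 7): arr[2]=15 > arr[7]=12
(3, 5): arr[3]=11 > arr[5]=8
(4, 5): arr[4]=17 > arr[5]=8
(4, 6): arr[4]=17 > arr[6]=12
(4, 7): arr[4]=17 > arr[7]=12

Total inversions: 14

The array has 14 inversion(s): (1,2), (1,3), (1,4), (1,5), (1,6), (1,7), (2,3), (2,5), (2,6), (2,7), (3,5), (4,5), (4,6), (4,7). Each pair (i,j) satisfies i < j and arr[i] > arr[j].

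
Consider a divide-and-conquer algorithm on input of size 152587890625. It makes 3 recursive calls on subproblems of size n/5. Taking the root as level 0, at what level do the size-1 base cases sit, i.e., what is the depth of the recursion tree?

For divide and conquer with division factor 5:

Problem sizes at each level:
Level 0: 152587890625
Level 1: 30517578125
Level 2: 6103515625
Level 3: 1220703125
Level 4: 244140625
Level 5: 48828125
Level 6: 9765625
Level 7: 1953125
Level 8: 390625
Level 9: 78125
Level 10: 15625
Level 11: 3125
Level 12: 625
Level 13: 125
Level 14: 25
Level 15: 5
Level 16: 1

The root is level 0 and the size-1 base case is level 16 (the tree spans levels 0 through 16, i.e. 17 levels counting the root), so the depth is the number of divisions: log_5(152587890625) = 16

The recursion tree depth is log_5(152587890625) = 16. At each level, the problem size is divided by 5, so it takes 16 divisions to reduce to a base case of size 1. The algorithm makes 3 recursive calls at each level.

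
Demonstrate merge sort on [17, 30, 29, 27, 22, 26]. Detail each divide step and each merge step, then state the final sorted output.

Merge sort trace:

Split: [17, 30, 29, 27, 22, 26] -> [17, 30, 29] and [27, 22, 26]
  Split: [17, 30, 29] -> [17] and [30, 29]
    Split: [30, 29] -> [30] and [29]
    Merge: [30] + [29] -> [29, 30]
  Merge: [17] + [29, 30] -> [17, 29, 30]
  Split: [27, 22, 26] -> [27] and [22, 26]
    Split: [22, 26] -> [22] and [26]
    Merge: [22] + [26] -> [22, 26]
  Merge: [27] + [22, 26] -> [22, 26, 27]
Merge: [17, 29, 30] + [22, 26, 27] -> [17, 22, 26, 27, 29, 30]

Final sorted array: [17, 22, 26, 27, 29, 30]

The merge sort proceeds by recursively splitting the array and merging sorted halves.
After all merges, the sorted array is [17, 22, 26, 27, 29, 30].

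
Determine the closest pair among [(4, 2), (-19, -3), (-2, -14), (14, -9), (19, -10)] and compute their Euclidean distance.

Computing all pairwise distances among 5 points:

d((4, 2), (-19, -3)) = 23.5372
d((4, 2), (-2, -14)) = 17.088
d((4, 2), (14, -9)) = 14.8661
d((4, 2), (19, -10)) = 19.2094
d((-19, -3), (-2, -14)) = 20.2485
d((-19, -3), (14, -9)) = 33.541
d((-19, -3), (19, -10)) = 38.6394
d((-2, -14), (14, -9)) = 16.7631
d((-2, -14), (19, -10)) = 21.3776
d((14, -9), (19, -10)) = 5.099 <-- minimum

Closest pair: (14, -9) and (19, -10) with distance 5.099

The closest pair is (14, -9) and (19, -10) with Euclidean distance 5.099. For 5 points, brute-force pairwise comparison is shown above. For large n, the divide-and-conquer algorithm (sort by x, recurse on halves, check the dividing strip) achieves O(n log n).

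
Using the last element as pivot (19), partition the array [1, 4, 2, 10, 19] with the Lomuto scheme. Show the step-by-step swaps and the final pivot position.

Lomuto partition with pivot = 19:

Initial array: [1, 4, 2, 10, 19]

arr[0]=1 <= 19: swap with position 0, array becomes [1, 4, 2, 10, 19]
arr[1]=4 <= 19: swap with position 1, array becomes [1, 4, 2, 10, 19]
arr[2]=2 <= 19: swap with position 2, array becomes [1, 4, 2, 10, 19]
arr[3]=10 <= 19: swap with position 3, array becomes [1, 4, 2, 10, 19]

Place pivot at position 4: [1, 4, 2, 10, 19]
Pivot position: 4

After partitioning with pivot 19, the array becomes [1, 4, 2, 10, 19]. The pivot is placed at index 4. All elements to the left of the pivot are <= 19, and all elements to the right are > 19.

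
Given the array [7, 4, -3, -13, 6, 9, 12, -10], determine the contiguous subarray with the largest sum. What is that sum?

Using Kadane's algorithm on [7, 4, -3, -13, 6, 9, 12, -10]:

Scanning through the array:
Position 1 (value 4): max_ending_here = 11, max_so_far = 11
Position 2 (value -3): max_ending_here = 8, max_so_far = 11
Position 3 (value -13): max_ending_here = -5, max_so_far = 11
Position 4 (value 6): max_ending_here = 6, max_so_far = 11
Position 5 (value 9): max_ending_here = 15, max_so_far = 15
Position 6 (value 12): max_ending_here = 27, max_so_far = 27
Position 7 (value -10): max_ending_here = 17, max_so_far = 27

Maximum subarray: [6, 9, 12]
Maximum sum: 27

The maximum subarray is [6, 9, 12] with sum 27. This subarray runs from index 4 to index 6.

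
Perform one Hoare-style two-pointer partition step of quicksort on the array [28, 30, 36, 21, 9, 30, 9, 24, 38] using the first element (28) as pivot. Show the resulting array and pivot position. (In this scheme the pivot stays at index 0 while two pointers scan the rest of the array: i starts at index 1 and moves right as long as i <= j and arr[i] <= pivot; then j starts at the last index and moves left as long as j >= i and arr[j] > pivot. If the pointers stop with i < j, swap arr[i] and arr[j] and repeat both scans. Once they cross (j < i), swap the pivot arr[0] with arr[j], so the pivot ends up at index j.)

Hoare-style two-pointer partition with pivot = 28:

Initial array: [28, 30, 36, 21, 9, 30, 9, 24, 38]

Pointers start at i = 1, j = 8.
i stops at index 1 (arr[1]=30 > 28), j stops at index 7 (arr[7]=24 <= 28): swap arr[1] and arr[7], array becomes [28, 24, 36, 21, 9, 30, 9, 30, 38]
i stops at index 2 (arr[2]=36 > 28), j stops at index 6 (arr[6]=9 <= 28): swap arr[2] and arr[6], array becomes [28, 24, 9, 21, 9, 30, 36, 30, 38]
i ends at 5, j ends at 4: the pointers have crossed (j < i), so scanning stops.

Swap pivot arr[0] with arr[4] to place pivot at position 4: [9, 24, 9, 21, 28, 30, 36, 30, 38]
Pivot position: 4

After partitioning with pivot 28, the array becomes [9, 24, 9, 21, 28, 30, 36, 30, 38]. The pivot is placed at index 4. All elements to the left of the pivot are <= 28, and all elements to the right are > 28.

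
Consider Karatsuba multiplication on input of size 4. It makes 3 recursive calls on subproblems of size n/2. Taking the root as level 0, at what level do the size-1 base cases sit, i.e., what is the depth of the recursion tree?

For divide and conquer with division factor 2:

Problem sizes at each level:
Level 0: 4
Level 1: 2
Level 2: 1

The root is level 0 and the size-1 base case is level 2 (the tree spans levels 0 through 2, i.e. 3 levels counting the root), so the depth is the number of divisions: log_2(4) = 2

The recursion tree depth is log_2(4) = 2. At each level, the problem size is divided by 2, so it takes 2 divisions to reduce to a base case of size 1. The algorithm makes 3 recursive calls at each level.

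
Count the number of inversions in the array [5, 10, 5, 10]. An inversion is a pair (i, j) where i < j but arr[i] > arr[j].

Finding inversions in [5, 10, 5, 10]:

(1, 2): arr[1]=10 > arr[2]=5

Total inversions: 1

The array has 1 inversion(s): (1,2). Each pair (i,j) satisfies i < j and arr[i] > arr[j].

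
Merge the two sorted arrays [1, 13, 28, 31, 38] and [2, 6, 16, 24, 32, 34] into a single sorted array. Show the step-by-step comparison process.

Merging process:

Compare 1 vs 2: take 1 from left. Merged: [1]
Compare 13 vs 2: take 2 from right. Merged: [1, 2]
Compare 13 vs 6: take 6 from right. Merged: [1, 2, 6]
Compare 13 vs 16: take 13 from left. Merged: [1, 2, 6, 13]
Compare 28 vs 16: take 16 from right. Merged: [1, 2, 6, 13, 16]
Compare 28 vs 24: take 24 from right. Merged: [1, 2, 6, 13, 16, 24]
Compare 28 vs 32: take 28 from left. Merged: [1, 2, 6, 13, 16, 24, 28]
Compare 31 vs 32: take 31 from left. Merged: [1, 2, 6, 13, 16, 24, 28, 31]
Compare 38 vs 32: take 32 from right. Merged: [1, 2, 6, 13, 16, 24, 28, 31, 32]
Compare 38 vs 34: take 34 from right. Merged: [1, 2, 6, 13, 16, 24, 28, 31, 32, 34]
Append remaining from left: [38]. Merged: [1, 2, 6, 13, 16, 24, 28, 31, 32, 34, 38]

Final merged array: [1, 2, 6, 13, 16, 24, 28, 31, 32, 34, 38]
Total comparisons: 10

The merged array is [1, 2, 6, 13, 16, 24, 28, 31, 32, 34, 38], requiring 10 comparisons. The merge step runs in O(n) time where n is the total number of elements.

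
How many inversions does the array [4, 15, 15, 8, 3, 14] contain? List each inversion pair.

Finding inversions in [4, 15, 15, 8, 3, 14]:

(0, 4): arr[0]=4 > arr[4]=3
(1, 3): arr[1]=15 > arr[3]=8
(1, 4): arr[1]=15 > arr[4]=3
(1, 5): arr[1]=15 > arr[5]=14
(2, 3): arr[2]=15 > arr[3]=8
(2, 4): arr[2]=15 > arr[4]=3
(2, 5): arr[2]=15 > arr[5]=14
(3, 4): arr[3]=8 > arr[4]=3

Total inversions: 8

The array has 8 inversion(s): (0,4), (1,3), (1,4), (1,5), (2,3), (2,4), (2,5), (3,4). Each pair (i,j) satisfies i < j and arr[i] > arr[j].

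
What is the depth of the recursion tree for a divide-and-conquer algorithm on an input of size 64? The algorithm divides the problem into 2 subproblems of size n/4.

For divide and conquer with division factor 4:

Problem sizes at each level:
Level 0: 64
Level 1: 16
Level 2: 4
Level 3: 1

The root is level 0 and the size-1 base case is level 3 (the tree spans levels 0 through 3, i.e. 4 levels counting the root), so the depth is the number of divisions: log_4(64) = 3

The recursion tree depth is log_4(64) = 3. At each level, the problem size is divided by 4, so it takes 3 divisions to reduce to a base case of size 1. The algorithm makes 2 recursive calls at each level.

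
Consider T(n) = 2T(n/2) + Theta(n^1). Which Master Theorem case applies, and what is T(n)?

Master Theorem for T(n) = 2T(n/2) + O(n^1):

a = 2, b = 2, c = 1
log_b(a) = log_2(2) = 1.0000

Case 2: c = 1 = log_2(2) = 1.0000
T(n) = O(n^1 log n) = O(n log n)

For T(n) = 2T(n/2) + O(n^1): log_2(2) = 1.0000. This is Case 2 of the Master Theorem (c = log_b(a), equal work at all levels), giving O(n log n).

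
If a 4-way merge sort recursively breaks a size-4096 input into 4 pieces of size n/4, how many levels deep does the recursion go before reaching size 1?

For divide and conquer with division factor 4:

Problem sizes at each level:
Level 0: 4096
Level 1: 1024
Level 2: 256
Level 3: 64
Level 4: 16
Level 5: 4
Level 6: 1

The root is level 0 and the size-1 base case is level 6 (the tree spans levels 0 through 6, i.e. 7 levels counting the root), so the depth is the number of divisions: log_4(4096) = 6

The recursion tree depth is log_4(4096) = 6. At each level, the problem size is divided by 4, so it takes 6 divisions to reduce to a base case of size 1. The algorithm makes 4 recursive calls at each level.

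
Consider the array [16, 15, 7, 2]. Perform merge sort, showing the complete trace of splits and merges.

Merge sort trace:

Split: [16, 15, 7, 2] -> [16, 15] and [7, 2]
  Split: [16, 15] -> [16] and [15]
  Merge: [16] + [15] -> [15, 16]
  Split: [7, 2] -> [7] and [2]
  Merge: [7] + [2] -> [2, 7]
Merge: [15, 16] + [2, 7] -> [2, 7, 15, 16]

Final sorted array: [2, 7, 15, 16]

The merge sort proceeds by recursively splitting the array and merging sorted halves.
After all merges, the sorted array is [2, 7, 15, 16].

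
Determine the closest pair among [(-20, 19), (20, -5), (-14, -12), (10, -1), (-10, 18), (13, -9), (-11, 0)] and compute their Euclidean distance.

Computing all pairwise distances among 7 points:

d((-20, 19), (20, -5)) = 46.6476
d((-20, 19), (-14, -12)) = 31.5753
d((-20, 19), (10, -1)) = 36.0555
d((-20, 19), (-10, 18)) = 10.0499
d((-20, 19), (13, -9)) = 43.2782
d((-20, 19), (-11, 0)) = 21.0238
d((20, -5), (-14, -12)) = 34.7131
d((20, -5), (10, -1)) = 10.7703
d((20, -5), (-10, 18)) = 37.8021
d((20, -5), (13, -9)) = 8.0623 <-- minimum
d((20, -5), (-11, 0)) = 31.4006
d((-14, -12), (10, -1)) = 26.4008
d((-14, -12), (-10, 18)) = 30.2655
d((-14, -12), (13, -9)) = 27.1662
d((-14, -12), (-11, 0)) = 12.3693
d((10, -1), (-10, 18)) = 27.5862
d((10, -1), (13, -9)) = 8.544
d((10, -1), (-11, 0)) = 21.0238
d((-10, 18), (13, -9)) = 35.4683
d((-10, 18), (-11, 0)) = 18.0278
d((13, -9), (-11, 0)) = 25.632

Closest pair: (20, -5) and (13, -9) with distance 8.0623

The closest pair is (20, -5) and (13, -9) with Euclidean distance 8.0623. For 7 points, brute-force pairwise comparison is shown above. For large n, the divide-and-conquer algorithm (sort by x, recurse on halves, check the dividing strip) achieves O(n log n).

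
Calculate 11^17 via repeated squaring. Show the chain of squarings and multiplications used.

Computing 11^17 by squaring (build up from 11^1; each line after the first costs one multiplication):

11^1 = 11
11^2 = (11^1)^2 = 11^2 = 121
11^4 = (11^2)^2 = 121^2 = 14641
11^8 = (11^4)^2 = 14641^2 = 214358881
11^16 = (11^8)^2 = 214358881^2 = 45949729863572161
11^17 = 11 * 11^16 = 11 * 45949729863572161 = 505447028499293771

Result: 505447028499293771
Multiplications needed: 5 (5 lines after 11^1)

11^17 = 505447028499293771. Using exponentiation by squaring, this requires 5 multiplications. The key idea: if the exponent is even, square the half-power; if odd, multiply by the base once.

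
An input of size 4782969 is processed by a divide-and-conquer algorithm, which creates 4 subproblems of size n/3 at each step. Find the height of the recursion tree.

For divide and conquer with division factor 3:

Problem sizes at each level:
Level 0: 4782969
Level 1: 1594323
Level 2: 531441
Level 3: 177147
Level 4: 59049
Level 5: 19683
Level 6: 6561
Level 7: 2187
Level 8: 729
Level 9: 243
Level 10: 81
Level 11: 27
Level 12: 9
Level 13: 3
Level 14: 1

The root is level 0 and the size-1 base case is level 14 (the tree spans levels 0 through 14, i.e. 15 levels counting the root), so the depth is the number of divisions: log_3(4782969) = 14

The recursion tree depth is log_3(4782969) = 14. At each level, the problem size is divided by 3, so it takes 14 divisions to reduce to a base case of size 1. The algorithm makes 4 recursive calls at each level.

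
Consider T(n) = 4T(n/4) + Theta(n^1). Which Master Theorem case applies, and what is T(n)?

Master Theorem for T(n) = 4T(n/4) + O(n^1):

a = 4, b = 4, c = 1
log_b(a) = log_4(4) = 1.0000

Case 2: c = 1 = log_4(4) = 1.0000
T(n) = O(n^1 log n) = O(n log n)

For T(n) = 4T(n/4) + O(n^1): log_4(4) = 1.0000. This is Case 2 of the Master Theorem (c = log_b(a), equal work at all levels), giving O(n log n).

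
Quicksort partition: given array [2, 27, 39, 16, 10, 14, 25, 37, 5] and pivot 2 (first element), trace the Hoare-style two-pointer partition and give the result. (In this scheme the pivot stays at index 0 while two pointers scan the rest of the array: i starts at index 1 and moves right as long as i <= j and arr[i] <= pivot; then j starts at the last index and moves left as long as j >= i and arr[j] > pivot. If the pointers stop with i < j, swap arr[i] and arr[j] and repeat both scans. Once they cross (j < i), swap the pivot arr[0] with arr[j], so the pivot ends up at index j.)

Hoare-style two-pointer partition with pivot = 2:

Initial array: [2, 27, 39, 16, 10, 14, 25, 37, 5]

Pointers start at i = 1, j = 8.
i ends at 1, j ends at 0: the pointers have crossed (j < i), so scanning stops.

j = 0, so swapping arr[0] with arr[j] leaves the pivot at position 0: [2, 27, 39, 16, 10, 14, 25, 37, 5]
Pivot position: 0

After partitioning with pivot 2, the array becomes [2, 27, 39, 16, 10, 14, 25, 37, 5]. The pivot is placed at index 0. All elements to the left of the pivot are <= 2, and all elements to the right are > 2.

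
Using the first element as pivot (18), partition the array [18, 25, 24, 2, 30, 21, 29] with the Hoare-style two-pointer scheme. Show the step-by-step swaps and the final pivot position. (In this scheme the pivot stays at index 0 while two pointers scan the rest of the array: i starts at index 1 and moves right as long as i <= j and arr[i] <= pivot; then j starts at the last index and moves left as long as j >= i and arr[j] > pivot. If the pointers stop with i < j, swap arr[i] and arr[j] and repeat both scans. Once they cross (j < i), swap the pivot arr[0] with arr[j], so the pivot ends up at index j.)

Hoare-style two-pointer partition with pivot = 18:

Initial array: [18, 25, 24, 2, 30, 21, 29]

Pointers start at i = 1, j = 6.
i stops at index 1 (arr[1]=25 > 18), j stops at index 3 (arr[3]=2 <= 18): swap arr[1] and arr[3], array becomes [18, 2, 24, 25, 30, 21, 29]
i ends at 2, j ends at 1: the pointers have crossed (j < i), so scanning stops.

Swap pivot arr[0] with arr[1] to place pivot at position 1: [2, 18, 24, 25, 30, 21, 29]
Pivot position: 1

After partitioning with pivot 18, the array becomes [2, 18, 24, 25, 30, 21, 29]. The pivot is placed at index 1. All elements to the left of the pivot are <= 18, and all elements to the right are > 18.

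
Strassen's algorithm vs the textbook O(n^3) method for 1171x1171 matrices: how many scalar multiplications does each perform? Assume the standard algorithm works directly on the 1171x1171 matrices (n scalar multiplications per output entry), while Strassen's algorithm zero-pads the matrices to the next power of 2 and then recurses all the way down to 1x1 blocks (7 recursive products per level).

Matrix multiplication for 1171x1171 matrices:

Strassen's algorithm requires power-of-2 dimensions. Pad 1171x1171 to 2048x2048 (next power of 2).

Standard algorithm: 1171^3 = 1605723211 multiplications
Strassen's algorithm: 7^(log2(2048)) = 7^11 = 1977326743 multiplications
Difference: 1605723211 - 1977326743 = -371603532 (Strassen uses MORE here due to padding overhead — for small or just-over-power-of-2 n, padding can outweigh the per-level savings)

Standard: 1605723211 multiplications (1171^3). Strassen: 1977326743 multiplications (7^11, after padding to 2048x2048). Strassen reduces 8 recursive multiplications to 7 at each level.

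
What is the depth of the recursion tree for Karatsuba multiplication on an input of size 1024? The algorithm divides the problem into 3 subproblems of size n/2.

For divide and conquer with division factor 2:

Problem sizes at each level:
Level 0: 1024
Level 1: 512
Level 2: 256
Level 3: 128
Level 4: 64
Level 5: 32
Level 6: 16
Level 7: 8
Level 8: 4
Level 9: 2
Level 10: 1

The root is level 0 and the size-1 base case is level 10 (the tree spans levels 0 through 10, i.e. 11 levels counting the root), so the depth is the number of divisions: log_2(1024) = 10

The recursion tree depth is log_2(1024) = 10. At each level, the problem size is divided by 2, so it takes 10 divisions to reduce to a base case of size 1. The algorithm makes 3 recursive calls at each level.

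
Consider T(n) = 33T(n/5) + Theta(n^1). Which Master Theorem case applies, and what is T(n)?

Master Theorem for T(n) = 33T(n/5) + O(n^1):

a = 33, b = 5, c = 1
log_b(a) = log_5(33) = 2.1725

Case 1: c = 1 < log_5(33) = 2.1725
T(n) = O(n^(log_5 33))

For T(n) = 33T(n/5) + O(n^1): log_5(33) = 2.1725. This is Case 1 of the Master Theorem (c < log_b(a), work dominated by leaves), giving O(n^(log_5 33)).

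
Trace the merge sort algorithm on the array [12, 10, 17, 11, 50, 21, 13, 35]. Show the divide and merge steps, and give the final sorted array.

Merge sort trace:

Split: [12, 10, 17, 11, 50, 21, 13, 35] -> [12, 10, 17, 11] and [50, 21, 13, 35]
  Split: [12, 10, 17, 11] -> [12, 10] and [17, 11]
    Split: [12, 10] -> [12] and [10]
    Merge: [12] + [10] -> [10, 12]
    Split: [17, 11] -> [17] and [11]
    Merge: [17] + [11] -> [11, 17]
  Merge: [10, 12] + [11, 17] -> [10, 11, 12, 17]
  Split: [50, 21, 13, 35] -> [50, 21] and [13, 35]
    Split: [50, 21] -> [50] and [21]
    Merge: [50] + [21] -> [21, 50]
    Split: [13, 35] -> [13] and [35]
    Merge: [13] + [35] -> [13, 35]
  Merge: [21, 50] + [13, 35] -> [13, 21, 35, 50]
Merge: [10, 11, 12, 17] + [13, 21, 35, 50] -> [10, 11, 12, 13, 17, 21, 35, 50]

Final sorted array: [10, 11, 12, 13, 17, 21, 35, 50]

The merge sort proceeds by recursively splitting the array and merging sorted halves.
After all merges, the sorted array is [10, 11, 12, 13, 17, 21, 35, 50].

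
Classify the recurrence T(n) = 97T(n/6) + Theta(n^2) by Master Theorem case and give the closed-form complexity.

Master Theorem for T(n) = 97T(n/6) + O(n^2):

a = 97, b = 6, c = 2
log_b(a) = log_6(97) = 2.5532

Case 1: c = 2 < log_6(97) = 2.5532
T(n) = O(n^(log_6 97))

For T(n) = 97T(n/6) + O(n^2): log_6(97) = 2.5532. This is Case 1 of the Master Theorem (c < log_b(a), work dominated by leaves), giving O(n^(log_6 97)).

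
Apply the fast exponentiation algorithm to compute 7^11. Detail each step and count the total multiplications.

Computing 7^11 by squaring (build up from 7^1; each line after the first costs one multiplication):

7^1 = 7
7^2 = (7^1)^2 = 7^2 = 49
7^4 = (7^2)^2 = 49^2 = 2401
7^5 = 7 * 7^4 = 7 * 2401 = 16807
7^10 = (7^5)^2 = 16807^2 = 282475249
7^11 = 7 * 7^10 = 7 * 282475249 = 1977326743

Result: 1977326743
Multiplications needed: 5 (5 lines after 7^1)

7^11 = 1977326743. Using exponentiation by squaring, this requires 5 multiplications. The key idea: if the exponent is even, square the half-power; if odd, multiply by the base once.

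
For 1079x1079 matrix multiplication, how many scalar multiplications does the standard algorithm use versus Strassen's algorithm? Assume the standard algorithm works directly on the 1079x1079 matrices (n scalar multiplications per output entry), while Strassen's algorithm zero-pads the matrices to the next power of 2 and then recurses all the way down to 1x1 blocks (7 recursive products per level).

Matrix multiplication for 1079x1079 matrices:

Strassen's algorithm requires power-of-2 dimensions. Pad 1079x1079 to 2048x2048 (next power of 2).

Standard algorithm: 1079^3 = 1256216039 multiplications
Strassen's algorithm: 7^(log2(2048)) = 7^11 = 1977326743 multiplications
Difference: 1256216039 - 1977326743 = -721110704 (Strassen uses MORE here due to padding overhead — for small or just-over-power-of-2 n, padding can outweigh the per-level savings)

Standard: 1256216039 multiplications (1079^3). Strassen: 1977326743 multiplications (7^11, after padding to 2048x2048). Strassen reduces 8 recursive multiplications to 7 at each level.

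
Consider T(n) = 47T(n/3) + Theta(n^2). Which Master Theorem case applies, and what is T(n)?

Master Theorem for T(n) = 47T(n/3) + O(n^2):

a = 47, b = 3, c = 2
log_b(a) = log_3(47) = 3.5046

Case 1: c = 2 < log_3(47) = 3.5046
T(n) = O(n^(log_3 47))

For T(n) = 47T(n/3) + O(n^2): log_3(47) = 3.5046. This is Case 1 of the Master Theorem (c < log_b(a), work dominated by leaves), giving O(n^(log_3 47)).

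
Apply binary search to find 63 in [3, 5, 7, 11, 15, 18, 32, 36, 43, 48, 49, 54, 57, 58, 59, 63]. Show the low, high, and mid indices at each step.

Binary search for 63 in [3, 5, 7, 11, 15, 18, 32, 36, 43, 48, 49, 54, 57, 58, 59, 63]:

lo=0, hi=15, mid=7, arr[mid]=36 -> 36 < 63, search right half
lo=8, hi=15, mid=11, arr[mid]=54 -> 54 < 63, search right half
lo=12, hi=15, mid=13, arr[mid]=58 -> 58 < 63, search right half
lo=14, hi=15, mid=14, arr[mid]=59 -> 59 < 63, search right half
lo=15, hi=15, mid=15, arr[mid]=63 -> Found target at index 15!

Binary search finds 63 at index 15 after 5 comparisons. The search repeatedly halves the search space by comparing with the middle element.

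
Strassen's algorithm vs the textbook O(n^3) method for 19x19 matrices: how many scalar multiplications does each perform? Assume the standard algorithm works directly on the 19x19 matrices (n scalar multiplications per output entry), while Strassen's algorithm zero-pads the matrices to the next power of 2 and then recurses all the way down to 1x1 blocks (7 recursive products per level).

Matrix multiplication for 19x19 matrices:

Strassen's algorithm requires power-of-2 dimensions. Pad 19x19 to 32x32 (next power of 2).

Standard algorithm: 19^3 = 6859 multiplications
Strassen's algorithm: 7^(log2(32)) = 7^5 = 16807 multiplications
Difference: 6859 - 16807 = -9948 (Strassen uses MORE here due to padding overhead — for small or just-over-power-of-2 n, padding can outweigh the per-level savings)

Standard: 6859 multiplications (19^3). Strassen: 16807 multiplications (7^5, after padding to 32x32). Strassen reduces 8 recursive multiplications to 7 at each level.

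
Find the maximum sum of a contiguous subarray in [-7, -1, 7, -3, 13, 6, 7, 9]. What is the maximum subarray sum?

Using Kadane's algorithm on [-7, -1, 7, -3, 13, 6, 7, 9]:

Scanning through the array:
Position 1 (value -1): max_ending_here = -1, max_so_far = -1
Position 2 (value 7): max_ending_here = 7, max_so_far = 7
Position 3 (value -3): max_ending_here = 4, max_so_far = 7
Position 4 (value 13): max_ending_here = 17, max_so_far = 17
Position 5 (value 6): max_ending_here = 23, max_so_far = 23
Position 6 (value 7): max_ending_here = 30, max_so_far = 30
Position 7 (value 9): max_ending_here = 39, max_so_far = 39

Maximum subarray: [7, -3, 13, 6, 7, 9]
Maximum sum: 39

The maximum subarray is [7, -3, 13, 6, 7, 9] with sum 39. This subarray runs from index 2 to index 7.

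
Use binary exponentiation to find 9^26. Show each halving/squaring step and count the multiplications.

Computing 9^26 by squaring (build up from 9^1; each line after the first costs one multiplication):

9^1 = 9
9^2 = (9^1)^2 = 9^2 = 81
9^3 = 9 * 9^2 = 9 * 81 = 729
9^6 = (9^3)^2 = 729^2 = 531441
9^12 = (9^6)^2 = 531441^2 = 282429536481
9^13 = 9 * 9^12 = 9 * 282429536481 = 2541865828329
9^26 = (9^13)^2 = 2541865828329^2 = 6461081889226673298932241

Result: 6461081889226673298932241
Multiplications needed: 6 (6 lines after 9^1)

9^26 = 6461081889226673298932241. Using exponentiation by squaring, this requires 6 multiplications. The key idea: if the exponent is even, square the half-power; if odd, multiply by the base once.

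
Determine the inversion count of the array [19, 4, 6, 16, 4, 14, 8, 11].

Finding inversions in [19, 4, 6, 16, 4, 14, 8, 11]:

(0, 1): arr[0]=19 > arr[1]=4
(0, 2): arr[0]=19 > arr[2]=6
(0, 3): arr[0]=19 > arr[3]=16
(0, 4): arr[0]=19 > arr[4]=4
(0, 5): arr[0]=19 > arr[5]=14
(0, 6): arr[0]=19 > arr[6]=8
(0, 7): arr[0]=19 > arr[7]=11
(2, 4): arr[2]=6 > arr[4]=4
(3, 4): arr[3]=16 > arr[4]=4
(3, 5): arr[3]=16 > arr[5]=14
(3, 6): arr[3]=16 > arr[6]=8
(3, 7): arr[3]=16 > arr[7]=11
(5, 6): arr[5]=14 > arr[6]=8
(5, 7): arr[5]=14 > arr[7]=11

Total inversions: 14

The array has 14 inversion(s): (0,1), (0,2), (0,3), (0,4), (0,5), (0,6), (0,7), (2,4), (3,4), (3,5), (3,6), (3,7), (5,6), (5,7). Each pair (i,j) satisfies i < j and arr[i] > arr[j].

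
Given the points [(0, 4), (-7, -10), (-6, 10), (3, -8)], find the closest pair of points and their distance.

Computing all pairwise distances among 4 points:

d((0, 4), (-7, -10)) = 15.6525
d((0, 4), (-6, 10)) = 8.4853 <-- minimum
d((0, 4), (3, -8)) = 12.3693
d((-7, -10), (-6, 10)) = 20.025
d((-7, -10), (3, -8)) = 10.198
d((-6, 10), (3, -8)) = 20.1246

Closest pair: (0, 4) and (-6, 10) with distance 8.4853

The closest pair is (0, 4) and (-6, 10) with Euclidean distance 8.4853. For 4 points, brute-force pairwise comparison is shown above. For large n, the divide-and-conquer algorithm (sort by x, recurse on halves, check the dividing strip) achieves O(n log n).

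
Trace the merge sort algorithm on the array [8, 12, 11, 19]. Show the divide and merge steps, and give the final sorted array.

Merge sort trace:

Split: [8, 12, 11, 19] -> [8, 12] and [11, 19]
  Split: [8, 12] -> [8] and [12]
  Merge: [8] + [12] -> [8, 12]
  Split: [11, 19] -> [11] and [19]
  Merge: [11] + [19] -> [11, 19]
Merge: [8, 12] + [11, 19] -> [8, 11, 12, 19]

Final sorted array: [8, 11, 12, 19]

The merge sort proceeds by recursively splitting the array and merging sorted halves.
After all merges, the sorted array is [8, 11, 12, 19].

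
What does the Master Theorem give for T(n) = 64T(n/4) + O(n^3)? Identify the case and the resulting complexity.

Master Theorem for T(n) = 64T(n/4) + O(n^3):

a = 64, b = 4, c = 3
log_b(a) = log_4(64) = 3.0000

Case 2: c = 3 = log_4(64) = 3.0000
T(n) = O(n^3 log n) = O(n^3 log n)

For T(n) = 64T(n/4) + O(n^3): log_4(64) = 3.0000. This is Case 2 of the Master Theorem (c = log_b(a), equal work at all levels), giving O(n^3 log n).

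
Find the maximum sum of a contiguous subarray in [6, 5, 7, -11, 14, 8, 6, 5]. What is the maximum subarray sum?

Using Kadane's algorithm on [6, 5, 7, -11, 14, 8, 6, 5]:

Scanning through the array:
Position 1 (value 5): max_ending_here = 11, max_so_far = 11
Position 2 (value 7): max_ending_here = 18, max_so_far = 18
Position 3 (value -11): max_ending_here = 7, max_so_far = 18
Position 4 (value 14): max_ending_here = 21, max_so_far = 21
Position 5 (value 8): max_ending_here = 29, max_so_far = 29
Position 6 (value 6): max_ending_here = 35, max_so_far = 35
Position 7 (value 5): max_ending_here = 40, max_so_far = 40

Maximum subarray: [6, 5, 7, -11, 14, 8, 6, 5]
Maximum sum: 40

The maximum subarray is [6, 5, 7, -11, 14, 8, 6, 5] with sum 40. This subarray runs from index 0 to index 7.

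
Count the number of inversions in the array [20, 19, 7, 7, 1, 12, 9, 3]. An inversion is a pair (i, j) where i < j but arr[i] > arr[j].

Finding inversions in [20, 19, 7, 7, 1, 12, 9, 3]:

(0, 1): arr[0]=20 > arr[1]=19
(0, 2): arr[0]=20 > arr[2]=7
(0, 3): arr[0]=20 > arr[3]=7
(0, 4): arr[0]=20 > arr[4]=1
(0, 5): arr[0]=20 > arr[5]=12
(0, 6): arr[0]=20 > arr[6]=9
(0, 7): arr[0]=20 > arr[7]=3
(1, 2): arr[1]=19 > arr[2]=7
(1, 3): arr[1]=19 > arr[3]=7
(1, 4): arr[1]=19 > arr[4]=1
(1, 5): arr[1]=19 > arr[5]=12
(1, 6): arr[1]=19 > arr[6]=9
(1, 7): arr[1]=19 > arr[7]=3
(2, 4): arr[2]=7 > arr[4]=1
(2, 7): arr[2]=7 > arr[7]=3
(3, 4): arr[3]=7 > arr[4]=1
(3, 7): arr[3]=7 > arr[7]=3
(5, 6): arr[5]=12 > arr[6]=9
(5, 7): arr[5]=12 > arr[7]=3
(6, 7): arr[6]=9 > arr[7]=3

Total inversions: 20

The array has 20 inversion(s): (0,1), (0,2), (0,3), (0,4), (0,5), (0,6), (0,7), (1,2), (1,3), (1,4), (1,5), (1,6), (1,7), (2,4), (2,7), (3,4), (3,7), (5,6), (5,7), (6,7). Each pair (i,j) satisfies i < j and arr[i] > arr[j].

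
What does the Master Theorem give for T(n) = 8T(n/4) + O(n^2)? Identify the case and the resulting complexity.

Master Theorem for T(n) = 8T(n/4) + O(n^2):

a = 8, b = 4, c = 2
log_b(a) = log_4(8) = 1.5000

Case 3: c = 2 > log_4(8) = 1.5000
T(n) = O(n^2) = O(n^2)

For T(n) = 8T(n/4) + O(n^2): log_4(8) = 1.5000. This is Case 3 of the Master Theorem (c > log_b(a), work dominated by root), giving O(n^2).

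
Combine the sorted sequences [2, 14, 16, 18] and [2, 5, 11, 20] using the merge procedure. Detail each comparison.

Merging process:

Compare 2 vs 2: take 2 from left. Merged: [2]
Compare 14 vs 2: take 2 from right. Merged: [2, 2]
Compare 14 vs 5: take 5 from right. Merged: [2, 2, 5]
Compare 14 vs 11: take 11 from right. Merged: [2, 2, 5, 11]
Compare 14 vs 20: take 14 from left. Merged: [2, 2, 5, 11, 14]
Compare 16 vs 20: take 16 from left. Merged: [2, 2, 5, 11, 14, 16]
Compare 18 vs 20: take 18 from left. Merged: [2, 2, 5, 11, 14, 16, 18]
Append remaining from right: [20]. Merged: [2, 2, 5, 11, 14, 16, 18, 20]

Final merged array: [2, 2, 5, 11, 14, 16, 18, 20]
Total comparisons: 7

The merged array is [2, 2, 5, 11, 14, 16, 18, 20], requiring 7 comparisons. The merge step runs in O(n) time where n is the total number of elements.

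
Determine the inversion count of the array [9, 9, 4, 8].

Finding inversions in [9, 9, 4, 8]:

(0, 2): arr[0]=9 > arr[2]=4
(0, 3): arr[0]=9 > arr[3]=8
(1, 2): arr[1]=9 > arr[2]=4
(1, 3): arr[1]=9 > arr[3]=8

Total inversions: 4

The array has 4 inversion(s): (0,2), (0,3), (1,2), (1,3). Each pair (i,j) satisfies i < j and arr[i] > arr[j].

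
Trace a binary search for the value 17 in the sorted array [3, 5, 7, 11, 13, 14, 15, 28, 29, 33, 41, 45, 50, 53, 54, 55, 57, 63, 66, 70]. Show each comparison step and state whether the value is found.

Binary search for 17 in [3, 5, 7, 11, 13, 14, 15, 28, 29, 33, 41, 45, 50, 53, 54, 55, 57, 63, 66, 70]:

lo=0, hi=19, mid=9, arr[mid]=33 -> 33 > 17, search left half
lo=0, hi=8, mid=4, arr[mid]=13 -> 13 < 17, search right half
lo=5, hi=8, mid=6, arr[mid]=15 -> 15 < 17, search right half
lo=7, hi=8, mid=7, arr[mid]=28 -> 28 > 17, search left half
lo=7 > hi=6, target 17 not found

Binary search determines that 17 is not in the array after 4 comparisons. The search space was exhausted without finding the target.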